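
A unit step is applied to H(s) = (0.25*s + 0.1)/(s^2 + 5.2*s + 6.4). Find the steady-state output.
FVT: lim_{t→∞} y(t) = lim_{s→0} s*Y(s) where Y(s) = H(s)/s.
= lim_{s→0} H(s) = H(0) = num(0)/den(0) = 0.1/6.4 = 0.01562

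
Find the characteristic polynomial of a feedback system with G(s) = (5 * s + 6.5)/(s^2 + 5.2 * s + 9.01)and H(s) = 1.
Characteristic poly = G_den * H_den + G_num * H_num = (s^2 + 5.2*s + 9.01) + (5*s + 6.5) = s^2 + 10.2*s + 15.51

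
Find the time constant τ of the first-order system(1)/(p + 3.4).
First-order system: τ = -1/pole. Pole = -3.4. τ = -1/(-3.4) = 0.2941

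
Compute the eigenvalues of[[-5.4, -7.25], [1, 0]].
Eigenvalues solve det(λI - A) = 0.
Characteristic polynomial: λ^2 + 5.4*λ + 7.25 = 0.
Factor: (λ + 2.5)(λ + 2.9) = 0.
Roots: -2.5, -2.9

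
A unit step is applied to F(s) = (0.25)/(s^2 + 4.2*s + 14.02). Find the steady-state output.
FVT: lim_{t→∞} y(t) = lim_{s→0} s*Y(s) where Y(s) = F(s)/s.
= lim_{s→0} F(s) = F(0) = num(0)/den(0) = 0.25/14.02 = 0.01783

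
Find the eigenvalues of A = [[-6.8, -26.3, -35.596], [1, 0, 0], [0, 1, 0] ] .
Eigenvalues solve det(λI - A) = 0.
Characteristic polynomial: λ^3 + 6.8*λ^2 + 26.3*λ + 35.596 = 0.
Factor: (λ + 2.2)(λ^2 + 4.6*λ + 16.18) = 0.
Roots: -2.2, -2.3 + 3.3j, -2.3 - 3.3j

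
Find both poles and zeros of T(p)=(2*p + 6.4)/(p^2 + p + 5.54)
Set denominator = 0: p^2 + p + 5.54 = 0 → Poles: -0.5 + 2.3j, -0.5 - 2.3j
Set numerator = 0: 2*p + 6.4 = 0 → Zeros: -3.2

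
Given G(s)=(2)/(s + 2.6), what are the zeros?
Numerator is a nonzero constant (2) → Zeros: none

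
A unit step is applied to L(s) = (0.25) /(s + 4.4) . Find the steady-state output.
FVT: lim_{t→∞} y(t) = lim_{s→0} s*Y(s) where Y(s) = L(s)/s.
= lim_{s→0} L(s) = L(0) = num(0)/den(0) = 0.25/4.4 = 0.05682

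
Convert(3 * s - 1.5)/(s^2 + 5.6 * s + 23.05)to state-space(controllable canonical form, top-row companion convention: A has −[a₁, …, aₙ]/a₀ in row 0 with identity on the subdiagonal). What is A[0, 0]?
Reachable canonical form for den = s^2 + 5.6*s + 23.05: top row of A = -[a₁,a₂,...,aₙ]/a₀, ones on the subdiagonal, zeros elsewhere.
A = [[-5.6, -23.05], [1, 0]].
A[0,0] = -5.6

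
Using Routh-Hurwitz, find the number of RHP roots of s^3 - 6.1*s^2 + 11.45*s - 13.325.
Routh array:
s^3: [1, 11.45]; s^2: [-6.1, -13.325]; s^1: [9.26557]; s^0: [-13.325]
First column: [1, -6.1, 9.26557, -13.325]. Sign changes = RHP roots = 3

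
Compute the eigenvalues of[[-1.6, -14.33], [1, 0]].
Eigenvalues solve det(λI - A) = 0.
Characteristic polynomial: λ^2 + 1.6*λ + 14.33 = 0.
Roots: -0.8 + 3.7j, -0.8 - 3.7j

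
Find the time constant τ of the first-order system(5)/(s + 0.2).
First-order system: τ = -1/pole. Pole = -0.2. τ = -1/(-0.2) = 5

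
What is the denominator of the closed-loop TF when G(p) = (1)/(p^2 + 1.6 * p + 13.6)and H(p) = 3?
Characteristic poly = G_den * H_den + G_num * H_num = (p^2 + 1.6*p + 13.6) + (3) = p^2 + 1.6*p + 16.6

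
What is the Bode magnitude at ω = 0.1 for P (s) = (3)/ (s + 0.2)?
Substitute s = j*0.1: P(j0.1) = 12 - 6j.
|P(j0.1)| = sqrt(Re² + Im²) = 13.42.
20*log₁₀(13.42) = 22.55 dB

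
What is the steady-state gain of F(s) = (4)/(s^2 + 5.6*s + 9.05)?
DC gain = F(0) = num(0)/den(0) = 4/9.05 = 0.442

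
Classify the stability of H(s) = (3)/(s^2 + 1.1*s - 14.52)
Denominator: s^2 + 1.1*s - 14.52 = (s - 3.3)(s + 4.4). Poles: -4.4, 3.3. Unstable (1 pole(s) in RHP)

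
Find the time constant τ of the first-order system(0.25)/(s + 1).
First-order system: τ = -1/pole. Pole = -1. τ = -1/(-1) = 1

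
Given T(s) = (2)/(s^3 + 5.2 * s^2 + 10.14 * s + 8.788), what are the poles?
Set denominator = 0: s^3 + 5.2*s^2 + 10.14*s + 8.788 = (s + 2.6)(s^2 + 2.6*s + 3.38) = 0 → Poles: -1.3 + 1.3j, -1.3 - 1.3j, -2.6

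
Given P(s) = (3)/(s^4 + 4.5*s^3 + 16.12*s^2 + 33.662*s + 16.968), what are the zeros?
Numerator is a nonzero constant (3) → Zeros: none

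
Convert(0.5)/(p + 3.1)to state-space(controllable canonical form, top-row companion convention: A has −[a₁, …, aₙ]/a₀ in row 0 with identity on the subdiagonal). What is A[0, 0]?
Reachable canonical form for den = p + 3.1: top row of A = -[a₁,a₂,...,aₙ]/a₀, ones on the subdiagonal, zeros elsewhere.
A = [[-3.1]].
A[0,0] = -3.1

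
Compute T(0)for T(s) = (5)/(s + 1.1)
DC gain = T(0) = num(0)/den(0) = 5/1.1 = 4.545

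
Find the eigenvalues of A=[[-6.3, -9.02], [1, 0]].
Eigenvalues solve det(λI - A) = 0.
Characteristic polynomial: λ^2 + 6.3*λ + 9.02 = 0.
Factor: (λ + 4.1)(λ + 2.2) = 0.
Roots: -2.2, -4.1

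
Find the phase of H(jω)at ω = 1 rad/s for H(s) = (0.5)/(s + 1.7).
Substitute s = j*1: H(j1) = 0.218509 - 0.128535j.
∠H(j1) = atan2(Im, Re) = atan2(-0.128535, 0.218509) = -30.47°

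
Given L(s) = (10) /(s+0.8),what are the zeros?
Numerator is a nonzero constant (10) → Zeros: none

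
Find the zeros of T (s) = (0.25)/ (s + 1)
Numerator is a nonzero constant (0.25) → Zeros: none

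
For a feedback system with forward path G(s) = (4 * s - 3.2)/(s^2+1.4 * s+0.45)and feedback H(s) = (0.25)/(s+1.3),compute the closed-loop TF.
Closed-loop T = G/(1+GH).
Numerator: G_num * H_den = 4*s^2 + 2*s - 4.16.
Denominator: G_den * H_den + G_num * H_num = (s^3 + 2.7*s^2 + 2.27*s + 0.585) + (s - 0.8) = s^3 + 2.7*s^2 + 3.27*s - 0.215.
T(s) = (4*s^2 + 2*s - 4.16)/(s^3 + 2.7*s^2 + 3.27*s - 0.215)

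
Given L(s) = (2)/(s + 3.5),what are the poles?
Set denominator = 0: s + 3.5 = 0 → Poles: -3.5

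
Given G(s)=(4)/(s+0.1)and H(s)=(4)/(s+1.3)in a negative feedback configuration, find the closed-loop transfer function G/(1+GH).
Closed-loop T = G/(1+GH).
Numerator: G_num * H_den = 4*s + 5.2.
Denominator: G_den * H_den + G_num * H_num = (s^2 + 1.4*s + 0.13) + (16) = s^2 + 1.4*s + 16.13.
T(s) = (4*s + 5.2)/(s^2 + 1.4*s + 16.13)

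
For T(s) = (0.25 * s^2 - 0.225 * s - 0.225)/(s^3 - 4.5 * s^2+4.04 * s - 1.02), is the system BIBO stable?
Denominator: s^3 - 4.5*s^2 + 4.04*s - 1.02 = (s - 0.6)(s - 3.4)(s - 0.5). Poles: 0.5, 0.6, 3.4. All Re(p)<0: No (unstable)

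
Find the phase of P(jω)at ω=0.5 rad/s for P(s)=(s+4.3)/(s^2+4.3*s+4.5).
Substitute s = j*0.5: P(j0.5) = 0.852987 - 0.313864j.
∠P(j0.5) = atan2(Im, Re) = atan2(-0.313864, 0.852987) = -20.20°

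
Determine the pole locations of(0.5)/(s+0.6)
Set denominator = 0: s + 0.6 = 0 → Poles: -0.6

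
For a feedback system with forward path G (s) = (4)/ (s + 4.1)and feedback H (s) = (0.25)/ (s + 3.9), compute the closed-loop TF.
Closed-loop T = G/(1+GH).
Numerator: G_num * H_den = 4*s + 15.6.
Denominator: G_den * H_den + G_num * H_num = (s^2 + 8*s + 15.99) + (1) = s^2 + 8*s + 16.99.
T(s) = (4*s + 15.6)/(s^2 + 8*s + 16.99)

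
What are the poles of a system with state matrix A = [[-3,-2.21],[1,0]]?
Eigenvalues solve det(λI - A) = 0.
Characteristic polynomial: λ^2 + 3*λ + 2.21 = 0.
Factor: (λ + 1.3)(λ + 1.7) = 0.
Roots: -1.3, -1.7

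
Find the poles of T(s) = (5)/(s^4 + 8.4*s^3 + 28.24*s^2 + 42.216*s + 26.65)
Set denominator = 0: s^4 + 8.4*s^3 + 28.24*s^2 + 42.216*s + 26.65 = (s^2 + 2.6*s + 2.5)(s^2 + 5.8*s + 10.66) = 0 → Poles: -1.3 + 0.9j, -1.3 - 0.9j, -2.9 + 1.5j, -2.9 - 1.5j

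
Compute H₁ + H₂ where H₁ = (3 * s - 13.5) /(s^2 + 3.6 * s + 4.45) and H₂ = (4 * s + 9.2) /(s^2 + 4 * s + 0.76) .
Parallel: H = H₁ + H₂ = (n₁·d₂ + n₂·d₁)/(d₁·d₂).
n₁·d₂ = 3*s^3 - 1.5*s^2 - 51.72*s - 10.26. n₂·d₁ = 4*s^3 + 23.6*s^2 + 50.92*s + 40.94. Sum = 7*s^3 + 22.1*s^2 - 0.8*s + 30.68. d₁·d₂ = s^4 + 7.6*s^3 + 19.61*s^2 + 20.536*s + 3.382.
H(s) = (7*s^3 + 22.1*s^2 - 0.8*s + 30.68)/(s^4 + 7.6*s^3 + 19.61*s^2 + 20.536*s + 3.382)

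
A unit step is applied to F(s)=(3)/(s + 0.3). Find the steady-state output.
FVT: lim_{t→∞} y(t) = lim_{s→0} s*Y(s) where Y(s) = F(s)/s.
= lim_{s→0} F(s) = F(0) = num(0)/den(0) = 3/0.3 = 10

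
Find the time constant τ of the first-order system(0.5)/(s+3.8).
First-order system: τ = -1/pole. Pole = -3.8. τ = -1/(-3.8) = 0.2632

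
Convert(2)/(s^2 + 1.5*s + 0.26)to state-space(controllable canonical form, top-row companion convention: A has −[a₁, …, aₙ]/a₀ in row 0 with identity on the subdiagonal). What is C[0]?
Reachable canonical form: C = numerator coefficients (right-aligned, zero-padded to length n).
num = 2, C = [[0, 2]].
C[0] = 0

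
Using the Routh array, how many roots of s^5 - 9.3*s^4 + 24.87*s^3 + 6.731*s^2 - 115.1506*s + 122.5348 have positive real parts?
Routh array:
s^5: [1, 24.87, -115.1506]; s^4: [-9.3, 6.731, 122.5348]; s^3: [25.5938, -101.975]; s^2: [-30.3236, 122.5348]; s^1: [1.44728]; s^0: [122.5348]
First column: [1, -9.3, 25.5938, -30.3236, 1.44728, 122.5348]. Sign changes = RHP roots = 4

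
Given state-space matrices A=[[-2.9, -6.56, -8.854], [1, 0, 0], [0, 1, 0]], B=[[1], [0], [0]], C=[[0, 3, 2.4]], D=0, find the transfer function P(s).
P(s) = C(sI - A)⁻¹B + D.
Characteristic polynomial det(sI - A) = s^3 + 2.9*s^2 + 6.56*s + 8.854.
Numerator from C·adj(sI-A)·B + D·det(sI-A) = 3*s + 2.4.
P(s) = (3*s + 2.4)/(s^3 + 2.9*s^2 + 6.56*s + 8.854)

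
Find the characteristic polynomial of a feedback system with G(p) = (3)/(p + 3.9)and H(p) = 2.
Characteristic poly = G_den * H_den + G_num * H_num = (p + 3.9) + (6) = p + 9.9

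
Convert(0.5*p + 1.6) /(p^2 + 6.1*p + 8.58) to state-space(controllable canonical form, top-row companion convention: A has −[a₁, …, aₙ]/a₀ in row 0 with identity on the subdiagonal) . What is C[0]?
Reachable canonical form: C = numerator coefficients (right-aligned, zero-padded to length n).
num = 0.5*p + 1.6, C = [[0.5, 1.6]].
C[0] = 0.5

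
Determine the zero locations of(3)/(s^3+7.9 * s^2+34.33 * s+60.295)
Numerator is a nonzero constant (3) → Zeros: none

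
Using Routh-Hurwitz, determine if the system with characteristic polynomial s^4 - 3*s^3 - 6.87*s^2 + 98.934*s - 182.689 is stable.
Routh array:
s^4: [1, -6.87, -182.689]; s^3: [-3, 98.934]; s^2: [26.108, -182.689]; s^1: [77.9417]; s^0: [-182.689]
First column: [1, -3, 26.108, 77.9417, -182.689]. Sign changes = 3.
No, unstable (3 RHP root(s))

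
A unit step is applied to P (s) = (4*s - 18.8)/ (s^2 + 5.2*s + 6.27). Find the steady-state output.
FVT: lim_{t→∞} y(t) = lim_{s→0} s*Y(s) where Y(s) = P(s)/s.
= lim_{s→0} P(s) = P(0) = num(0)/den(0) = -18.8/6.27 = -2.998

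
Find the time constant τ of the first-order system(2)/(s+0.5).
First-order system: τ = -1/pole. Pole = -0.5. τ = -1/(-0.5) = 2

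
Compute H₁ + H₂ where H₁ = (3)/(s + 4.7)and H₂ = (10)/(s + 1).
Parallel: H = H₁ + H₂ = (n₁·d₂ + n₂·d₁)/(d₁·d₂).
n₁·d₂ = 3*s + 3. n₂·d₁ = 10*s + 47. Sum = 13*s + 50. d₁·d₂ = s^2 + 5.7*s + 4.7.
H(s) = (13*s + 50)/(s^2 + 5.7*s + 4.7)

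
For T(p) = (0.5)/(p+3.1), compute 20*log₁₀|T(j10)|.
Substitute p = j*10: T(j10) = 0.014141 - 0.0456163j.
|T(j10)| = sqrt(Re² + Im²) = 0.04776.
20*log₁₀(0.04776) = -26.42 dB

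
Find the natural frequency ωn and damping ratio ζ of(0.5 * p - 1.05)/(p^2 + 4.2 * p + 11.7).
Underdamped: complex pole -2.1 + 2.7j. ωn = |pole| = 3.421, ζ = -Re(pole)/ωn = 0.6139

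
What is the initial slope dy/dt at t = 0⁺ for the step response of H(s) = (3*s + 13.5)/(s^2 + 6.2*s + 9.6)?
IVT: y'(0⁺) = lim_{s→∞} s²·Y(s) = lim_{s→∞} s·H(s).
deg(num) = 1, deg(den) = 2, relative degree = 1, so s·H(s) → (leading num)/(leading den) = 3/1 = 3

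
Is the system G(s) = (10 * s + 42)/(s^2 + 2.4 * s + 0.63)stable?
Denominator: s^2 + 2.4*s + 0.63 = (s + 0.3)(s + 2.1). Poles: -0.3, -2.1. All Re(p)<0: Yes (stable)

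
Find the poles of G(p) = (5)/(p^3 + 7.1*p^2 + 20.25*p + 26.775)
Set denominator = 0: p^3 + 7.1*p^2 + 20.25*p + 26.775 = (p + 3.5)(p^2 + 3.6*p + 7.65) = 0 → Poles: -1.8 + 2.1j, -1.8 - 2.1j, -3.5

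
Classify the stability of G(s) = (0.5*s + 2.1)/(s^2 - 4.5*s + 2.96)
Denominator: s^2 - 4.5*s + 2.96 = (s - 0.8)(s - 3.7). Poles: 0.8, 3.7. Unstable (2 pole(s) in RHP)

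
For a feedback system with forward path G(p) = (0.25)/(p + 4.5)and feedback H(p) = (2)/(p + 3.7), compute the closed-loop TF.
Closed-loop T = G/(1+GH).
Numerator: G_num * H_den = 0.25*p + 0.925.
Denominator: G_den * H_den + G_num * H_num = (p^2 + 8.2*p + 16.65) + (0.5) = p^2 + 8.2*p + 17.15.
T(p) = (0.25*p + 0.925)/(p^2 + 8.2*p + 17.15)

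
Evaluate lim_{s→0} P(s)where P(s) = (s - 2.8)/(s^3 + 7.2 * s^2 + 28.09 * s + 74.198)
DC gain = P(0) = num(0)/den(0) = -2.8/74.198 = -0.03774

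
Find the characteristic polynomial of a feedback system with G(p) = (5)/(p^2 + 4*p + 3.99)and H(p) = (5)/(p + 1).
Characteristic poly = G_den * H_den + G_num * H_num = (p^3 + 5*p^2 + 7.99*p + 3.99) + (25) = p^3 + 5*p^2 + 7.99*p + 28.99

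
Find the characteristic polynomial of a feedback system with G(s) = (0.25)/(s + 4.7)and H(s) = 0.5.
Characteristic poly = G_den * H_den + G_num * H_num = (s + 4.7) + (0.125) = s + 4.825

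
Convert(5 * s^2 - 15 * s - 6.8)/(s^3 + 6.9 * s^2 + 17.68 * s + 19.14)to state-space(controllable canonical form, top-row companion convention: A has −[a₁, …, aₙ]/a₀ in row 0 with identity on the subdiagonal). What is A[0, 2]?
Reachable canonical form for den = s^3 + 6.9*s^2 + 17.68*s + 19.14: top row of A = -[a₁,a₂,...,aₙ]/a₀, ones on the subdiagonal, zeros elsewhere.
A = [[-6.9, -17.68, -19.14], [1, 0, 0], [0, 1, 0]].
A[0,2] = -19.14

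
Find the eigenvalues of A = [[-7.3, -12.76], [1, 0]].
Eigenvalues solve det(λI - A) = 0.
Characteristic polynomial: λ^2 + 7.3*λ + 12.76 = 0.
Factor: (λ + 2.9)(λ + 4.4) = 0.
Roots: -2.9, -4.4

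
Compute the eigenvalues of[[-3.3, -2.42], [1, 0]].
Eigenvalues solve det(λI - A) = 0.
Characteristic polynomial: λ^2 + 3.3*λ + 2.42 = 0.
Factor: (λ + 1.1)(λ + 2.2) = 0.
Roots: -1.1, -2.2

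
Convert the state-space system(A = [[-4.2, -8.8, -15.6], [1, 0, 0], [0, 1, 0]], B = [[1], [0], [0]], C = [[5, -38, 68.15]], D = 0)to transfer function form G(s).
G(s) = C(sI - A)⁻¹B + D.
Characteristic polynomial det(sI - A) = s^3 + 4.2*s^2 + 8.8*s + 15.6.
Numerator from C·adj(sI-A)·B + D·det(sI-A) = 5*s^2 - 38*s + 68.15.
G(s) = (5*s^2 - 38*s + 68.15)/(s^3 + 4.2*s^2 + 8.8*s + 15.6)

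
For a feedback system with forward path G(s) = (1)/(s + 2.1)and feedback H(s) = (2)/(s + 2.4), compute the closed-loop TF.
Closed-loop T = G/(1+GH).
Numerator: G_num * H_den = s + 2.4.
Denominator: G_den * H_den + G_num * H_num = (s^2 + 4.5*s + 5.04) + (2) = s^2 + 4.5*s + 7.04.
T(s) = (s + 2.4)/(s^2 + 4.5*s + 7.04)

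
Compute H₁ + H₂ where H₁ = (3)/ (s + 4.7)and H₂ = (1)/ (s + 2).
Parallel: H = H₁ + H₂ = (n₁·d₂ + n₂·d₁)/(d₁·d₂).
n₁·d₂ = 3*s + 6. n₂·d₁ = s + 4.7. Sum = 4*s + 10.7. d₁·d₂ = s^2 + 6.7*s + 9.4.
H(s) = (4*s + 10.7)/(s^2 + 6.7*s + 9.4)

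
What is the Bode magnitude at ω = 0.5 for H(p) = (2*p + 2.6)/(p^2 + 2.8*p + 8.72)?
Substitute p = j*0.5: H(j0.5) = 0.317798 + 0.0655352j.
|H(j0.5)| = sqrt(Re² + Im²) = 0.3245.
20*log₁₀(0.3245) = -9.78 dB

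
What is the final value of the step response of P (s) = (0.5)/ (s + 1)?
FVT: lim_{t→∞} y(t) = lim_{s→0} s*Y(s) where Y(s) = P(s)/s.
= lim_{s→0} P(s) = P(0) = num(0)/den(0) = 0.5/1 = 0.5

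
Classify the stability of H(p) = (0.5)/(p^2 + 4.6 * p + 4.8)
Denominator: p^2 + 4.6*p + 4.8 = (p + 1.6)(p + 3). Poles: -1.6, -3. Stable (all poles in LHP)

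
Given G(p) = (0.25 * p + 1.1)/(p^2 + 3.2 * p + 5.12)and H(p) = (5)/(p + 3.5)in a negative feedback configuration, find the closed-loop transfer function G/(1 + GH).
Closed-loop T = G/(1+GH).
Numerator: G_num * H_den = 0.25*p^2 + 1.975*p + 3.85.
Denominator: G_den * H_den + G_num * H_num = (p^3 + 6.7*p^2 + 16.32*p + 17.92) + (1.25*p + 5.5) = p^3 + 6.7*p^2 + 17.57*p + 23.42.
T(p) = (0.25*p^2 + 1.975*p + 3.85)/(p^3 + 6.7*p^2 + 17.57*p + 23.42)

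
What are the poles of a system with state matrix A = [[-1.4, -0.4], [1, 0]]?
Eigenvalues solve det(λI - A) = 0.
Characteristic polynomial: λ^2 + 1.4*λ + 0.4 = 0.
Factor: (λ + 0.4)(λ + 1) = 0.
Roots: -0.4, -1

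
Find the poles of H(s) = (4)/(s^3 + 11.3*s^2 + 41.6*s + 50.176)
Set denominator = 0: s^3 + 11.3*s^2 + 41.6*s + 50.176 = (s + 3.2)(s + 3.2)(s + 4.9) = 0 → Poles: -3.2, -3.2, -4.9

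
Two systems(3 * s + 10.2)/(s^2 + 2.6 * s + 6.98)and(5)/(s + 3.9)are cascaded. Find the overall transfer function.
Series: H = H₁ · H₂ = (n₁·n₂)/(d₁·d₂).
Num: n₁·n₂ = 15*s + 51. Den: d₁·d₂ = s^3 + 6.5*s^2 + 17.12*s + 27.222.
H(s) = (15*s + 51)/(s^3 + 6.5*s^2 + 17.12*s + 27.222)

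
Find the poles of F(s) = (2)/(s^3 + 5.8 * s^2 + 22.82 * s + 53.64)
Set denominator = 0: s^3 + 5.8*s^2 + 22.82*s + 53.64 = (s + 3.6)(s^2 + 2.2*s + 14.9) = 0 → Poles: -1.1 + 3.7j, -1.1 - 3.7j, -3.6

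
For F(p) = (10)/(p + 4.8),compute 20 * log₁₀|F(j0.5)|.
Substitute p = j*0.5: F(j0.5) = 2.06097 - 0.214684j.
|F(j0.5)| = sqrt(Re² + Im²) = 2.072.
20*log₁₀(2.072) = 6.33 dB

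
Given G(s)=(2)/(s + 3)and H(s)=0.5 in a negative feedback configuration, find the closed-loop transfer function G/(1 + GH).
Closed-loop T = G/(1+GH).
Numerator: G_num * H_den = 2.
Denominator: G_den * H_den + G_num * H_num = (s + 3) + (1) = s + 4.
T(s) = (2)/(s + 4)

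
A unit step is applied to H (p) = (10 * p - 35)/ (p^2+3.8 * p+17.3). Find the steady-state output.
FVT: lim_{t→∞} y(t) = lim_{p→0} p*Y(p) where Y(p) = H(p)/p.
= lim_{p→0} H(p) = H(0) = num(0)/den(0) = -35/17.3 = -2.023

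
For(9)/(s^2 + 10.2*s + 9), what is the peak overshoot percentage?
Standard form: ωn²/(s²+2ζωn·s+ωn²) → ωn = 3, ζ = 1.7.
ζ ≥ 1, so the response is non-oscillatory: peak overshoot = 0%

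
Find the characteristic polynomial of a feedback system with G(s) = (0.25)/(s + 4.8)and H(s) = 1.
Characteristic poly = G_den * H_den + G_num * H_num = (s + 4.8) + (0.25) = s + 5.05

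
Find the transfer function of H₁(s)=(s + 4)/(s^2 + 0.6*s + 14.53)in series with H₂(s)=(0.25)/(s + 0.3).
Series: H = H₁ · H₂ = (n₁·n₂)/(d₁·d₂).
Num: n₁·n₂ = 0.25*s + 1. Den: d₁·d₂ = s^3 + 0.9*s^2 + 14.71*s + 4.359.
H(s) = (0.25*s + 1)/(s^3 + 0.9*s^2 + 14.71*s + 4.359)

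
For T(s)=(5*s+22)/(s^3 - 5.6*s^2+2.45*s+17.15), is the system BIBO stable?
Denominator: s^3 - 5.6*s^2 + 2.45*s + 17.15 = (s - 3.5)(s + 1.4)(s - 3.5). Poles: -1.4, 3.5, 3.5. All Re(p)<0: No (unstable)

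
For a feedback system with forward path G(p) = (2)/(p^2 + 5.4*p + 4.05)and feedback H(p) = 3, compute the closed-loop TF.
Closed-loop T = G/(1+GH).
Numerator: G_num * H_den = 2.
Denominator: G_den * H_den + G_num * H_num = (p^2 + 5.4*p + 4.05) + (6) = p^2 + 5.4*p + 10.05.
T(p) = (2)/(p^2 + 5.4*p + 10.05)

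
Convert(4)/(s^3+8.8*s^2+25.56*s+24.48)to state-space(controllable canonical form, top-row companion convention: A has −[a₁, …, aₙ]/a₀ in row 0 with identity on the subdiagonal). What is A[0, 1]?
Reachable canonical form for den = s^3 + 8.8*s^2 + 25.56*s + 24.48: top row of A = -[a₁,a₂,...,aₙ]/a₀, ones on the subdiagonal, zeros elsewhere.
A = [[-8.8, -25.56, -24.48], [1, 0, 0], [0, 1, 0]].
A[0,1] = -25.56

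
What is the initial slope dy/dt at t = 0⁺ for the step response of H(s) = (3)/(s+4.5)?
IVT: y'(0⁺) = lim_{s→∞} s²·Y(s) = lim_{s→∞} s·H(s).
deg(num) = 0, deg(den) = 1, relative degree = 1, so s·H(s) → (leading num)/(leading den) = 3/1 = 3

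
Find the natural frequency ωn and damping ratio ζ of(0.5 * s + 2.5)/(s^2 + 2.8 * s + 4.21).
Underdamped: complex pole -1.4 + 1.5j. ωn = |pole| = 2.052, ζ = -Re(pole)/ωn = 0.6823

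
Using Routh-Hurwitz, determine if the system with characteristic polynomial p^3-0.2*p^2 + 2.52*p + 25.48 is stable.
Routh array:
p^3: [1, 2.52]; p^2: [-0.2, 25.48]; p^1: [129.92]; p^0: [25.48]
First column: [1, -0.2, 129.92, 25.48]. Sign changes = 2.
No, unstable (2 RHP root(s))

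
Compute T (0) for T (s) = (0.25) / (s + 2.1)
DC gain = T(0) = num(0)/den(0) = 0.25/2.1 = 0.119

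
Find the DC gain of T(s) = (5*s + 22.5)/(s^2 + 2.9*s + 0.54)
DC gain = T(0) = num(0)/den(0) = 22.5/0.54 = 41.67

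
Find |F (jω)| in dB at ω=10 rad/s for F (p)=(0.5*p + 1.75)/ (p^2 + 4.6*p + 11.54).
Substitute p = j*10: F(j10) = 0.007564 - 0.0525894j.
|F(j10)| = sqrt(Re² + Im²) = 0.05313.
20*log₁₀(0.05313) = -25.49 dB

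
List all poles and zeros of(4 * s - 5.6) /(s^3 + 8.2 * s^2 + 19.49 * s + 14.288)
Set denominator = 0: s^3 + 8.2*s^2 + 19.49*s + 14.288 = (s + 1.6)(s + 4.7)(s + 1.9) = 0 → Poles: -1.6, -1.9, -4.7
Set numerator = 0: 4*s - 5.6 = 0 → Zeros: 1.4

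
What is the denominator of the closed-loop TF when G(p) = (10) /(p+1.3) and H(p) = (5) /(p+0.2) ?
Characteristic poly = G_den * H_den + G_num * H_num = (p^2 + 1.5*p + 0.26) + (50) = p^2 + 1.5*p + 50.26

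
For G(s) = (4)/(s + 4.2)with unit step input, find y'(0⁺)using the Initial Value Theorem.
IVT: y'(0⁺) = lim_{s→∞} s²·Y(s) = lim_{s→∞} s·G(s).
deg(num) = 0, deg(den) = 1, relative degree = 1, so s·G(s) → (leading num)/(leading den) = 4/1 = 4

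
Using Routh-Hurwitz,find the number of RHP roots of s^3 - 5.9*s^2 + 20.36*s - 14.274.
Routh array:
s^3: [1, 20.36]; s^2: [-5.9, -14.274]; s^1: [17.9407]; s^0: [-14.274]
First column: [1, -5.9, 17.9407, -14.274]. Sign changes = RHP roots = 3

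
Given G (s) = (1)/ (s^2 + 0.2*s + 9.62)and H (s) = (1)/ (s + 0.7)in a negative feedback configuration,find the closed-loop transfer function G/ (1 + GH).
Closed-loop T = G/(1+GH).
Numerator: G_num * H_den = s + 0.7.
Denominator: G_den * H_den + G_num * H_num = (s^3 + 0.9*s^2 + 9.76*s + 6.734) + (1) = s^3 + 0.9*s^2 + 9.76*s + 7.734.
T(s) = (s + 0.7)/(s^3 + 0.9*s^2 + 9.76*s + 7.734)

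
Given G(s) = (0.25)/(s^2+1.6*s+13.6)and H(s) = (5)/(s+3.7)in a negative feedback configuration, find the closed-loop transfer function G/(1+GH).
Closed-loop T = G/(1+GH).
Numerator: G_num * H_den = 0.25*s + 0.925.
Denominator: G_den * H_den + G_num * H_num = (s^3 + 5.3*s^2 + 19.52*s + 50.32) + (1.25) = s^3 + 5.3*s^2 + 19.52*s + 51.57.
T(s) = (0.25*s + 0.925)/(s^3 + 5.3*s^2 + 19.52*s + 51.57)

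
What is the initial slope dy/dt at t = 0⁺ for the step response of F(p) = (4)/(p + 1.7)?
IVT: y'(0⁺) = lim_{p→∞} p²·Y(p) = lim_{p→∞} p·F(p).
deg(num) = 0, deg(den) = 1, relative degree = 1, so p·F(p) → (leading num)/(leading den) = 4/1 = 4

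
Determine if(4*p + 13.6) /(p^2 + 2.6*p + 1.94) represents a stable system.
Denominator: p^2 + 2.6*p + 1.94. Poles: -1.3 + 0.5j, -1.3 - 0.5j. All Re(p)<0: Yes (stable)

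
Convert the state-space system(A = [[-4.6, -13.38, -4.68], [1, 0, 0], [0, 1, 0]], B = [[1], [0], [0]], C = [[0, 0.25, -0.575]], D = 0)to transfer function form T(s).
T(s) = C(sI - A)⁻¹B + D.
Characteristic polynomial det(sI - A) = s^3 + 4.6*s^2 + 13.38*s + 4.68.
Numerator from C·adj(sI-A)·B + D·det(sI-A) = 0.25*s - 0.575.
T(s) = (0.25*s - 0.575)/(s^3 + 4.6*s^2 + 13.38*s + 4.68)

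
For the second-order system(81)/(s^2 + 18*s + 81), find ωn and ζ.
Standard form: ωn²/(s²+2ζωn·s+ωn²).
const=81=ωn² → ωn=9, s coeff=18=2ζωn → ζ=1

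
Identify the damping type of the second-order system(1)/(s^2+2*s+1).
Standard form: ωn²/(s²+2ζωn·s+ωn²) gives ωn=1, ζ=1.
Critically damped (ζ = 1)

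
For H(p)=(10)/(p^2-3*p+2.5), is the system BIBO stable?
Denominator: p^2 - 3*p + 2.5. Poles: 1.5 + 0.5j, 1.5 - 0.5j. All Re(p)<0: No (unstable)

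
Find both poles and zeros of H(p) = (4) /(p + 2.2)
Set denominator = 0: p + 2.2 = 0 → Poles: -2.2
Numerator is a nonzero constant (4) → Zeros: none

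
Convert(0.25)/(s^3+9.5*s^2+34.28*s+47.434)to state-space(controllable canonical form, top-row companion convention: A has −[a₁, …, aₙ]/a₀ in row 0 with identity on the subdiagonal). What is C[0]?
Reachable canonical form: C = numerator coefficients (right-aligned, zero-padded to length n).
num = 0.25, C = [[0, 0, 0.25]].
C[0] = 0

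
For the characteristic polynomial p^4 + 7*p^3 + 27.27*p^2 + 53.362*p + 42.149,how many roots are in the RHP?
p^4 + 7*p^3 + 27.27*p^2 + 53.362*p + 42.149 = (p^2 + 3.6*p + 3.73)(p^2 + 3.4*p + 11.3). Poles: -1.7 + 2.9j, -1.7 - 2.9j, -1.8 + 0.7j, -1.8 - 0.7j. RHP poles (Re>0): 0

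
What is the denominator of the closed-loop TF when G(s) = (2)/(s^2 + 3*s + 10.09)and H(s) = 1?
Characteristic poly = G_den * H_den + G_num * H_num = (s^2 + 3*s + 10.09) + (2) = s^2 + 3*s + 12.09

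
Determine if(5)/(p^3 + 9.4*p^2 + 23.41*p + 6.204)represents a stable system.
Denominator: p^3 + 9.4*p^2 + 23.41*p + 6.204 = (p + 0.3)(p + 4.7)(p + 4.4). Poles: -0.3, -4.4, -4.7. All Re(p)<0: Yes (stable)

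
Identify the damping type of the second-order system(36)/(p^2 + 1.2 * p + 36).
Standard form: ωn²/(p²+2ζωn·p+ωn²) gives ωn=6, ζ=0.1.
Underdamped (ζ = 0.1 < 1)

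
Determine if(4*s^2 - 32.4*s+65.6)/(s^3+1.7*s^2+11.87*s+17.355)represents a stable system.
Denominator: s^3 + 1.7*s^2 + 11.87*s + 17.355 = (s + 1.5)(s^2 + 0.2*s + 11.57). Poles: -0.1 + 3.4j, -0.1 - 3.4j, -1.5. All Re(p)<0: Yes (stable)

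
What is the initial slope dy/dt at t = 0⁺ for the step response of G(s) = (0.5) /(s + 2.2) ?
IVT: y'(0⁺) = lim_{s→∞} s²·Y(s) = lim_{s→∞} s·G(s).
deg(num) = 0, deg(den) = 1, relative degree = 1, so s·G(s) → (leading num)/(leading den) = 0.5/1 = 0.5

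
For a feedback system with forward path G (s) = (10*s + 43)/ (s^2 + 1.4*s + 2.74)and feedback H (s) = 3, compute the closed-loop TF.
Closed-loop T = G/(1+GH).
Numerator: G_num * H_den = 10*s + 43.
Denominator: G_den * H_den + G_num * H_num = (s^2 + 1.4*s + 2.74) + (30*s + 129) = s^2 + 31.4*s + 131.74.
T(s) = (10*s + 43)/(s^2 + 31.4*s + 131.74)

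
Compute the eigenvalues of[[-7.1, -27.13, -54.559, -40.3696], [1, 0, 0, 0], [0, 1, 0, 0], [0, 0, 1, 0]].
Eigenvalues solve det(λI - A) = 0.
Characteristic polynomial: λ^4 + 7.1*λ^3 + 27.13*λ^2 + 54.559*λ + 40.3696 = 0.
Factor: (λ + 1.6)(λ + 2.3)(λ^2 + 3.2*λ + 10.97) = 0.
Roots: -1.6, -1.6 + 2.9j, -1.6 - 2.9j, -2.3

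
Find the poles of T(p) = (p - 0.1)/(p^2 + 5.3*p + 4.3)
Set denominator = 0: p^2 + 5.3*p + 4.3 = (p + 4.3)(p + 1) = 0 → Poles: -1, -4.3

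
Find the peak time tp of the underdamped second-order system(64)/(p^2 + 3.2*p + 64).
Standard form: ωn²/(p²+2ζωn·p+ωn²) → ωn = 8, ζ = 0.2.
ωd = ωn·√(1-ζ²) = 8·√(1-0.2²) = 7.838.
tp = π/ωd = π/7.838 = 0.4008 s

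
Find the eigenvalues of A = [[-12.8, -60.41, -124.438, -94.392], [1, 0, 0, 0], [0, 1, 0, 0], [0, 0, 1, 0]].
Eigenvalues solve det(λI - A) = 0.
Characteristic polynomial: λ^4 + 12.8*λ^3 + 60.41*λ^2 + 124.438*λ + 94.392 = 0.
Factor: (λ + 4)(λ + 3.8)(λ + 2.7)(λ + 2.3) = 0.
Roots: -2.3, -2.7, -3.8, -4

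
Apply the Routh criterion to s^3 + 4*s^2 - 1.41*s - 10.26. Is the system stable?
Routh array:
s^3: [1, -1.41]; s^2: [4, -10.26]; s^1: [1.155]; s^0: [-10.26]
First column: [1, 4, 1.155, -10.26]. Sign changes = 1.
No, unstable (1 RHP root(s))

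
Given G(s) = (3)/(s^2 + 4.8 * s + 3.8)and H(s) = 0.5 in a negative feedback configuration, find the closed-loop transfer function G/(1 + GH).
Closed-loop T = G/(1+GH).
Numerator: G_num * H_den = 3.
Denominator: G_den * H_den + G_num * H_num = (s^2 + 4.8*s + 3.8) + (1.5) = s^2 + 4.8*s + 5.3.
T(s) = (3)/(s^2 + 4.8*s + 5.3)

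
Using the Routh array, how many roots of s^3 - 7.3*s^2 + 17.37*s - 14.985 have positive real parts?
Routh array:
s^3: [1, 17.37]; s^2: [-7.3, -14.985]; s^1: [15.3173]; s^0: [-14.985]
First column: [1, -7.3, 15.3173, -14.985]. Sign changes = RHP roots = 3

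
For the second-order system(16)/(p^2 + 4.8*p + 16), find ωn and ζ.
Standard form: ωn²/(p²+2ζωn·p+ωn²).
const=16=ωn² → ωn=4, p coeff=4.8=2ζωn → ζ=0.6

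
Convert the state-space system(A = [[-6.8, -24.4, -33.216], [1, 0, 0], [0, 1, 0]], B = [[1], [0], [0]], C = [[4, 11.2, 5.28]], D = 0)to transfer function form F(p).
F(p) = C(pI - A)⁻¹B + D.
Characteristic polynomial det(pI - A) = p^3 + 6.8*p^2 + 24.4*p + 33.216.
Numerator from C·adj(pI-A)·B + D·det(pI-A) = 4*p^2 + 11.2*p + 5.28.
F(p) = (4*p^2 + 11.2*p + 5.28)/(p^3 + 6.8*p^2 + 24.4*p + 33.216)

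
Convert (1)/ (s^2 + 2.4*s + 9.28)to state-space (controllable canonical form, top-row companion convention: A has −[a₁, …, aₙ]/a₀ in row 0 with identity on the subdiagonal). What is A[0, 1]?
Reachable canonical form for den = s^2 + 2.4*s + 9.28: top row of A = -[a₁,a₂,...,aₙ]/a₀, ones on the subdiagonal, zeros elsewhere.
A = [[-2.4, -9.28], [1, 0]].
A[0,1] = -9.28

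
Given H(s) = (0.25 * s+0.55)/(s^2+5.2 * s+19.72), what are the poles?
Set denominator = 0: s^2 + 5.2*s + 19.72 = 0 → Poles: -2.6 + 3.6j, -2.6 - 3.6j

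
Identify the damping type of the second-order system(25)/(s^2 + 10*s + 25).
Standard form: ωn²/(s²+2ζωn·s+ωn²) gives ωn=5, ζ=1.
Critically damped (ζ = 1)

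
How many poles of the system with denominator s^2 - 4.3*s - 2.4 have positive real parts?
s^2 - 4.3*s - 2.4 = (s - 4.8)(s + 0.5). Poles: -0.5, 4.8. RHP poles (Re>0): 1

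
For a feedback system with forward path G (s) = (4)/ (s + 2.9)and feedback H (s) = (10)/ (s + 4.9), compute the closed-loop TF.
Closed-loop T = G/(1+GH).
Numerator: G_num * H_den = 4*s + 19.6.
Denominator: G_den * H_den + G_num * H_num = (s^2 + 7.8*s + 14.21) + (40) = s^2 + 7.8*s + 54.21.
T(s) = (4*s + 19.6)/(s^2 + 7.8*s + 54.21)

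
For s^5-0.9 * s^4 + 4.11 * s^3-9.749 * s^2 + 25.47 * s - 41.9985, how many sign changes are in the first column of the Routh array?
Routh array:
s^5: [1, 4.11, 25.47]; s^4: [-0.9, -9.749, -41.9985]; s^3: [-6.72222, -21.195]; s^2: [-6.91132, -41.9985]; s^1: [19.6544]; s^0: [-41.9985]
First column: [1, -0.9, -6.72222, -6.91132, 19.6544, -41.9985]. Sign changes = 3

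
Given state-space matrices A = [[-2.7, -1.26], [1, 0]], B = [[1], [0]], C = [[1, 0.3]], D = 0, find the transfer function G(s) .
G(s) = C(sI - A)⁻¹B + D.
Characteristic polynomial det(sI - A) = s^2 + 2.7*s + 1.26.
Numerator from C·adj(sI-A)·B + D·det(sI-A) = s + 0.3.
G(s) = (s + 0.3)/(s^2 + 2.7*s + 1.26)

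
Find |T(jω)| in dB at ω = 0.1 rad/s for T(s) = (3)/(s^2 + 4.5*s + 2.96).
Substitute s = j*0.1: T(j0.1) = 0.993824 - 0.1516j.
|T(j0.1)| = sqrt(Re² + Im²) = 1.005.
20*log₁₀(1.005) = 0.05 dB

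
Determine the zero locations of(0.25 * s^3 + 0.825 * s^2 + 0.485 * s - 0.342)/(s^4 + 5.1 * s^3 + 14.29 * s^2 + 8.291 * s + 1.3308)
Set numerator = 0: 0.25*s^3 + 0.825*s^2 + 0.485*s - 0.342 = 0.25*(s + 1.9)(s + 1.8)(s - 0.4) = 0 → Zeros: -1.8, -1.9, 0.4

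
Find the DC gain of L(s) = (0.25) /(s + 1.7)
DC gain = L(0) = num(0)/den(0) = 0.25/1.7 = 0.1471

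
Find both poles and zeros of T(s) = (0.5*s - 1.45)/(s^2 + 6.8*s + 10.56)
Set denominator = 0: s^2 + 6.8*s + 10.56 = (s + 2.4)(s + 4.4) = 0 → Poles: -2.4, -4.4
Set numerator = 0: 0.5*s - 1.45 = 0 → Zeros: 2.9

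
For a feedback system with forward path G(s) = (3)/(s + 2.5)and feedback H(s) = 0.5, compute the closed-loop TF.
Closed-loop T = G/(1+GH).
Numerator: G_num * H_den = 3.
Denominator: G_den * H_den + G_num * H_num = (s + 2.5) + (1.5) = s + 4.
T(s) = (3)/(s + 4)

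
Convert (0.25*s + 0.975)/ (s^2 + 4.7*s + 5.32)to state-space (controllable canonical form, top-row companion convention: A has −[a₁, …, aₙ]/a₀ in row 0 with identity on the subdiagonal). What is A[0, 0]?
Reachable canonical form for den = s^2 + 4.7*s + 5.32: top row of A = -[a₁,a₂,...,aₙ]/a₀, ones on the subdiagonal, zeros elsewhere.
A = [[-4.7, -5.32], [1, 0]].
A[0,0] = -4.7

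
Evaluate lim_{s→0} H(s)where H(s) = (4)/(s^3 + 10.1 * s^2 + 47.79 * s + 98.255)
DC gain = H(0) = num(0)/den(0) = 4/98.255 = 0.04071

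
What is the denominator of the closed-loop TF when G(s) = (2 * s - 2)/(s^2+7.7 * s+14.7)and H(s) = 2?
Characteristic poly = G_den * H_den + G_num * H_num = (s^2 + 7.7*s + 14.7) + (4*s - 4) = s^2 + 11.7*s + 10.7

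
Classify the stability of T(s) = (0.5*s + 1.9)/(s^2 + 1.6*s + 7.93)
Denominator: s^2 + 1.6*s + 7.93. Poles: -0.8 + 2.7j, -0.8 - 2.7j. Stable (all poles in LHP)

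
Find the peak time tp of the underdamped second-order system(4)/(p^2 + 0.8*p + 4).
Standard form: ωn²/(p²+2ζωn·p+ωn²) → ωn = 2, ζ = 0.2.
ωd = ωn·√(1-ζ²) = 2·√(1-0.2²) = 1.96.
tp = π/ωd = π/1.96 = 1.603 s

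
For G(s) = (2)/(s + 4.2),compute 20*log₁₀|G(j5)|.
Substitute s = j*5: G(j5) = 0.196998 - 0.234522j.
|G(j5)| = sqrt(Re² + Im²) = 0.3063.
20*log₁₀(0.3063) = -10.28 dB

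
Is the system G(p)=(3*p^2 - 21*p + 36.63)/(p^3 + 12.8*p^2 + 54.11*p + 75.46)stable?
Denominator: p^3 + 12.8*p^2 + 54.11*p + 75.46 = (p + 4.9)(p + 4.4)(p + 3.5). Poles: -3.5, -4.4, -4.9. All Re(p)<0: Yes (stable)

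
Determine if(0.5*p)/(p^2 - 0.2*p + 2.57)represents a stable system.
Denominator: p^2 - 0.2*p + 2.57. Poles: 0.1 + 1.6j, 0.1 - 1.6j. All Re(p)<0: No (unstable)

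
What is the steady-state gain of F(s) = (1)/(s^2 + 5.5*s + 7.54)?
DC gain = F(0) = num(0)/den(0) = 1/7.54 = 0.1326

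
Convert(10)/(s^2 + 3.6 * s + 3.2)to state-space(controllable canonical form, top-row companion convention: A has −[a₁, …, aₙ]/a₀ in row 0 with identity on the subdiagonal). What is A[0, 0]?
Reachable canonical form for den = s^2 + 3.6*s + 3.2: top row of A = -[a₁,a₂,...,aₙ]/a₀, ones on the subdiagonal, zeros elsewhere.
A = [[-3.6, -3.2], [1, 0]].
A[0,0] = -3.6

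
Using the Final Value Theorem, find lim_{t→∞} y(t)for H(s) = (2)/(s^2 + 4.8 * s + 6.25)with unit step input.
FVT: lim_{t→∞} y(t) = lim_{s→0} s*Y(s) where Y(s) = H(s)/s.
= lim_{s→0} H(s) = H(0) = num(0)/den(0) = 2/6.25 = 0.32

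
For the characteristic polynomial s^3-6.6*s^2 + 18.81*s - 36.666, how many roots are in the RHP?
s^3 - 6.6*s^2 + 18.81*s - 36.666 = (s - 4.2)(s^2 - 2.4*s + 8.73). Poles: 1.2 + 2.7j, 1.2 - 2.7j, 4.2. RHP poles (Re>0): 3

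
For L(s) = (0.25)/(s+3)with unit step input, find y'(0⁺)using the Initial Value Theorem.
IVT: y'(0⁺) = lim_{s→∞} s²·Y(s) = lim_{s→∞} s·L(s).
deg(num) = 0, deg(den) = 1, relative degree = 1, so s·L(s) → (leading num)/(leading den) = 0.25/1 = 0.25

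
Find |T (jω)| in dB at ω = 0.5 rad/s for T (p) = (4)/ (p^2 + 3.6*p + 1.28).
Substitute p = j*0.5: T(j0.5) = 0.957939 - 1.67407j.
|T(j0.5)| = sqrt(Re² + Im²) = 1.929.
20*log₁₀(1.929) = 5.71 dB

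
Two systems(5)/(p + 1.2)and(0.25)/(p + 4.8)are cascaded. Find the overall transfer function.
Series: H = H₁ · H₂ = (n₁·n₂)/(d₁·d₂).
Num: n₁·n₂ = 1.25. Den: d₁·d₂ = p^2 + 6*p + 5.76.
H(p) = (1.25)/(p^2 + 6*p + 5.76)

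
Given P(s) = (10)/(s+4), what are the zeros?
Numerator is a nonzero constant (10) → Zeros: none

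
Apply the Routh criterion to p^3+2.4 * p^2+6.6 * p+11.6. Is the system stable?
Routh array:
p^3: [1, 6.6]; p^2: [2.4, 11.6]; p^1: [1.76667]; p^0: [11.6]
First column: [1, 2.4, 1.76667, 11.6]. Sign changes = 0.
Yes, stable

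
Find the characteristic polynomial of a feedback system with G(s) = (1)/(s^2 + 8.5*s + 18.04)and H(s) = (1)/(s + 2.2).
Characteristic poly = G_den * H_den + G_num * H_num = (s^3 + 10.7*s^2 + 36.74*s + 39.688) + (1) = s^3 + 10.7*s^2 + 36.74*s + 40.688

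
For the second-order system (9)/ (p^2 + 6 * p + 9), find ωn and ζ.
Standard form: ωn²/(p²+2ζωn·p+ωn²).
const=9=ωn² → ωn=3, p coeff=6=2ζωn → ζ=1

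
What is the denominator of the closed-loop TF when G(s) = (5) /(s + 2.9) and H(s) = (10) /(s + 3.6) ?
Characteristic poly = G_den * H_den + G_num * H_num = (s^2 + 6.5*s + 10.44) + (50) = s^2 + 6.5*s + 60.44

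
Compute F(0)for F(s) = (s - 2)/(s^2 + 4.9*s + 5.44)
DC gain = F(0) = num(0)/den(0) = -2/5.44 = -0.3676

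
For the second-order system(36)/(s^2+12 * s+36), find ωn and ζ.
Standard form: ωn²/(s²+2ζωn·s+ωn²).
const=36=ωn² → ωn=6, s coeff=12=2ζωn → ζ=1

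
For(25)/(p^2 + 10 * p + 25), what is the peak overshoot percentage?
Standard form: ωn²/(p²+2ζωn·p+ωn²) → ωn = 5, ζ = 1.
ζ ≥ 1, so the response is non-oscillatory: peak overshoot = 0%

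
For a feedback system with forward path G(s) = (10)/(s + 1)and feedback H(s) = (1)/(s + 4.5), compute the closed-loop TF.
Closed-loop T = G/(1+GH).
Numerator: G_num * H_den = 10*s + 45.
Denominator: G_den * H_den + G_num * H_num = (s^2 + 5.5*s + 4.5) + (10) = s^2 + 5.5*s + 14.5.
T(s) = (10*s + 45)/(s^2 + 5.5*s + 14.5)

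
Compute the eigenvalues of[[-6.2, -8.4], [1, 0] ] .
Eigenvalues solve det(λI - A) = 0.
Characteristic polynomial: λ^2 + 6.2*λ + 8.4 = 0.
Factor: (λ + 4.2)(λ + 2) = 0.
Roots: -2, -4.2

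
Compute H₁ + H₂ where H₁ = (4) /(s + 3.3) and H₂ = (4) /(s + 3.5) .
Parallel: H = H₁ + H₂ = (n₁·d₂ + n₂·d₁)/(d₁·d₂).
n₁·d₂ = 4*s + 14. n₂·d₁ = 4*s + 13.2. Sum = 8*s + 27.2. d₁·d₂ = s^2 + 6.8*s + 11.55.
H(s) = (8*s + 27.2)/(s^2 + 6.8*s + 11.55)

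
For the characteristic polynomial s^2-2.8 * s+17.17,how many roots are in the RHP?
Poles: 1.4 + 3.9j, 1.4 - 3.9j. RHP poles (Re>0): 2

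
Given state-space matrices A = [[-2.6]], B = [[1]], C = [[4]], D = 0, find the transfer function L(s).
L(s) = C(sI - A)⁻¹B + D.
Characteristic polynomial det(sI - A) = s + 2.6.
Numerator from C·adj(sI-A)·B + D·det(sI-A) = 4.
L(s) = (4)/(s + 2.6)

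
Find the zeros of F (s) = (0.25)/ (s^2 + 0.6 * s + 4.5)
Numerator is a nonzero constant (0.25) → Zeros: none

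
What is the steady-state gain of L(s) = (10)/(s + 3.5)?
DC gain = L(0) = num(0)/den(0) = 10/3.5 = 2.857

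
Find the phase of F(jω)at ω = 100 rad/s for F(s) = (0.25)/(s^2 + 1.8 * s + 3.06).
Substitute s = j*100: F(j100) = -2.49995e-05 - 4.5013e-07j.
∠F(j100) = atan2(Im, Re) = atan2(-4.5013e-07, -2.49995e-05) = -178.97°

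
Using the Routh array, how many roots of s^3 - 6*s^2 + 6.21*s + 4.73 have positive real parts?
Routh array:
s^3: [1, 6.21]; s^2: [-6, 4.73]; s^1: [6.99833]; s^0: [4.73]
First column: [1, -6, 6.99833, 4.73]. Sign changes = RHP roots = 2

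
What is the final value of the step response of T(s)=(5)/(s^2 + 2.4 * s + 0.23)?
FVT: lim_{t→∞} y(t) = lim_{s→0} s*Y(s) where Y(s) = T(s)/s.
= lim_{s→0} T(s) = T(0) = num(0)/den(0) = 5/0.23 = 21.74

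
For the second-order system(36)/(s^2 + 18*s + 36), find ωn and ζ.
Standard form: ωn²/(s²+2ζωn·s+ωn²).
const=36=ωn² → ωn=6, s coeff=18=2ζωn → ζ=1.5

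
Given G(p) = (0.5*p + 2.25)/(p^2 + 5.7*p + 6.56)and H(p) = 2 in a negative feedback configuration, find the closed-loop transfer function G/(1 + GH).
Closed-loop T = G/(1+GH).
Numerator: G_num * H_den = 0.5*p + 2.25.
Denominator: G_den * H_den + G_num * H_num = (p^2 + 5.7*p + 6.56) + (p + 4.5) = p^2 + 6.7*p + 11.06.
T(p) = (0.5*p + 2.25)/(p^2 + 6.7*p + 11.06)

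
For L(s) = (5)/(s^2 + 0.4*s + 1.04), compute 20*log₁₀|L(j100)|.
Substitute s = j*100: L(j100) = -0.000500044 - 2.00038e-06j.
|L(j100)| = sqrt(Re² + Im²) = 0.0005.
20*log₁₀(0.0005) = -66.02 dB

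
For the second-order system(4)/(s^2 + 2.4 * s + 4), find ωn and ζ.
Standard form: ωn²/(s²+2ζωn·s+ωn²).
const=4=ωn² → ωn=2, s coeff=2.4=2ζωn → ζ=0.6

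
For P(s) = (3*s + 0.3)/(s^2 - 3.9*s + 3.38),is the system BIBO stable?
Denominator: s^2 - 3.9*s + 3.38 = (s - 1.3)(s - 2.6). Poles: 1.3, 2.6. All Re(p)<0: No (unstable)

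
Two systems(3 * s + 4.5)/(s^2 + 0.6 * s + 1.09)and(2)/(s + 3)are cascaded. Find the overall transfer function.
Series: H = H₁ · H₂ = (n₁·n₂)/(d₁·d₂).
Num: n₁·n₂ = 6*s + 9. Den: d₁·d₂ = s^3 + 3.6*s^2 + 2.89*s + 3.27.
H(s) = (6*s + 9)/(s^3 + 3.6*s^2 + 2.89*s + 3.27)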